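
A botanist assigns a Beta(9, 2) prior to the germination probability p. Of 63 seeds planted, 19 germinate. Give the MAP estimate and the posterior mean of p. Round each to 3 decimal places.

Posterior: Beta(9+19, 2+44) = Beta(28, 46).
Mode = (28−1)/(28+46−2) = 27/72 = 0.375.
Mean = 28/(28+46) = 28/74 = 0.378.
Mean > mode: the posterior has a right tail.

MAP estimate = 0.375, posterior mean = 0.378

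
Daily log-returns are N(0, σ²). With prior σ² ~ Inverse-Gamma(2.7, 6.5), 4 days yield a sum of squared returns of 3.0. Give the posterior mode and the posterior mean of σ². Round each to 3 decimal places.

MAP = 1.404; posterior mean = 2.162

Posterior: Inverse-Gamma(shape = 2.7+4/2 = 4.7, scale = 6.5+3.0/2 = 8.0).
Mode = β/(α+1) = 8.0/5.7 = 1.404.
Mean = β/(α−1) = 8.0/3.7 = 2.162.
Right-skewed posterior ⇒ mode < mean.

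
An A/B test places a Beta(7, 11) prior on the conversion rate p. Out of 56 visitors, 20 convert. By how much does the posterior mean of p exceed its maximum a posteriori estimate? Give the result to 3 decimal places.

Posterior: Beta(7+20, 11+36) = Beta(27, 47).
Mode = (27−1)/(27+47−2) = 26/72 = 0.361.
Mean = 27/(27+47) = 27/74 = 0.365.
Difference = 0.365 − 0.361 = 0.004.
The posterior is right-skewed, so the mean exceeds the mode.

0.004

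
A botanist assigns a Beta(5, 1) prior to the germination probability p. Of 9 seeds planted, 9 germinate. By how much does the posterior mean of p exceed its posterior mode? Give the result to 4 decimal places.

Posterior: Beta(5+9, 1+0) = Beta(14, 1).
Since β = 1 ≤ 1 and α > 1, the Beta density is monotone increasing on [0,1]; the mode is at 1.
Mean = 14/(14+1) = 0.9333.
Difference = 0.9333 − 1.0000 = -0.0667.

-0.0667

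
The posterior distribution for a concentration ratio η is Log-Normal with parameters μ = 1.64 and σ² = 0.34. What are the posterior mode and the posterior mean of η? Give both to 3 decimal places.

MAP = 3.669; posterior mean = 6.110

Mode = exp(μ − σ²) = exp(1.30) = 3.669.
Mean = exp(μ + σ²/2) = exp(1.810) = 6.110.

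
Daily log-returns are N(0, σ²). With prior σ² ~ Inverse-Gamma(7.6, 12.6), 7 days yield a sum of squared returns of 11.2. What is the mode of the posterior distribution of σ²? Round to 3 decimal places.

1.504

Posterior: Inverse-Gamma(shape = 7.6+7/2 = 11.1, scale = 12.6+11.2/2 = 18.2).
Mode = β/(α+1) = 18.2/12.1 = 1.504.
Mean = β/(α−1) = 18.2/10.1 = 1.802.
This is the posterior mode — the MAP estimate.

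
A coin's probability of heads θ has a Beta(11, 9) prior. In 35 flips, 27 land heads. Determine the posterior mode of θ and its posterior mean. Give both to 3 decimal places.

θ_MAP = 0.698, E[θ|data] = 0.691

Posterior: Beta(11+27, 9+8) = Beta(38, 17).
Mode = (38−1)/(38+17−2) = 37/53 = 0.698.
Mean = 38/(38+17) = 38/55 = 0.691.
The mean is pulled below the mode by the posterior's left skew.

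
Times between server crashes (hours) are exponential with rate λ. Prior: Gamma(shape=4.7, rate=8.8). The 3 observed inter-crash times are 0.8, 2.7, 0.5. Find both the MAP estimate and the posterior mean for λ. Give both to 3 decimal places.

MAP: 0.523. Posterior mean: 0.602.

Σ times = 4.0. Posterior: Gamma(shape = 4.7+3 = 7.7, rate = 8.8+4.0 = 12.8).
Mode = (α−1)/β = 6.7/12.8 = 0.523.
Mean = α/β = 7.7/12.8 = 0.602.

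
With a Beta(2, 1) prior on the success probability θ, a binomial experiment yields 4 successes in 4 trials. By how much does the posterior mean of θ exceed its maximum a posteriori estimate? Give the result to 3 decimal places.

Posterior: Beta(2+4, 1+0) = Beta(6, 1).
Since β = 1 ≤ 1 and α > 1, the Beta density is monotone increasing on [0,1]; the mode is at 1.
Mean = 6/(6+1) = 0.857.
Difference = 0.857 − 1.000 = -0.143.

-0.143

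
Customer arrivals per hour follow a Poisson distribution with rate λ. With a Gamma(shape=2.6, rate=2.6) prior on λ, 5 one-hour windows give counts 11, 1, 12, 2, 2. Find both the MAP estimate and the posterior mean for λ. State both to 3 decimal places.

Σ counts = 28. Posterior: Gamma(shape = 2.6+28 = 30.6, rate = 2.6+5 = 7.6).
Mode = (α−1)/β = 29.6/7.6 = 3.895.
Mean = α/β = 30.6/7.6 = 4.026.

MAP = 3.895, posterior mean = 4.026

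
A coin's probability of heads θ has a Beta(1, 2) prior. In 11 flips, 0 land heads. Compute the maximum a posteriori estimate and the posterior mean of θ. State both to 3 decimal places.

MAP = 0.000; posterior mean = 0.071

Posterior: Beta(1+0, 2+11) = Beta(1, 13).
Since α = 1 ≤ 1 and β > 1, the Beta density is monotone decreasing on [0,1]; the mode is at 0.
Mean = 1/(1+13) = 0.071.
The mean is pulled above the mode by the posterior's right skew.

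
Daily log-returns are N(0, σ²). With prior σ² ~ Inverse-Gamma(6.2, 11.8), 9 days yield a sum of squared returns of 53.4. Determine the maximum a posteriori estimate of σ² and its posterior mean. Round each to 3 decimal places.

MAP = 3.291, posterior mean = 3.969

Posterior: Inverse-Gamma(shape = 6.2+9/2 = 10.7, scale = 11.8+53.4/2 = 38.5).
Mode = β/(α+1) = 38.5/11.7 = 3.291.
Mean = β/(α−1) = 38.5/9.7 = 3.969.
Right-skewed posterior ⇒ mode < mean.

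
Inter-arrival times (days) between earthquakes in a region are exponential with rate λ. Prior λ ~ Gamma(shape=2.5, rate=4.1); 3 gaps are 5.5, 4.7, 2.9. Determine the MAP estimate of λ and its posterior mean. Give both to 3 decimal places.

Σ times = 13.1. Posterior: Gamma(shape = 2.5+3 = 5.5, rate = 4.1+13.1 = 17.2).
Mode = (α−1)/β = 4.5/17.2 = 0.262.
Mean = α/β = 5.5/17.2 = 0.320.
The posterior is right-skewed, so the mean exceeds the mode.

MAP = 0.262; posterior mean = 0.320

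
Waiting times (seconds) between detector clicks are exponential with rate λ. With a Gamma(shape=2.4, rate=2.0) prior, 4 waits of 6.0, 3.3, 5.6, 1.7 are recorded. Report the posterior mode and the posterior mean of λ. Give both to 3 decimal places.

Σ times = 16.6. Posterior: Gamma(shape = 2.4+4 = 6.4, rate = 2.0+16.6 = 18.6).
Mode = (α−1)/β = 5.4/18.6 = 0.290.
Mean = α/β = 6.4/18.6 = 0.344.

posterior mode = 0.290, posterior mean = 0.344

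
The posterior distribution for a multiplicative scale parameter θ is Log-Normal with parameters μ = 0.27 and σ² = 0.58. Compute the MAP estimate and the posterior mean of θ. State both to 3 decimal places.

Mode = exp(μ − σ²) = exp(-0.31) = 0.733.
Mean = exp(μ + σ²/2) = exp(0.560) = 1.751.
Right-skewed posterior ⇒ mode < mean.

MAP estimate = 0.733, posterior mean = 1.751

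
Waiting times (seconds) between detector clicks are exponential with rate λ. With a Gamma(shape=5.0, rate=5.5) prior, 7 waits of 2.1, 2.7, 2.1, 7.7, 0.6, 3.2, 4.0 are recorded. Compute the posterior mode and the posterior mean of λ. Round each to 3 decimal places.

posterior mode = 0.394, posterior mean = 0.430

Σ times = 22.4. Posterior: Gamma(shape = 5.0+7 = 12.0, rate = 5.5+22.4 = 27.9).
Mode = (α−1)/β = 11.0/27.9 = 0.394.
Mean = α/β = 12.0/27.9 = 0.430.
The posterior is right-skewed, so the mean exceeds the mode.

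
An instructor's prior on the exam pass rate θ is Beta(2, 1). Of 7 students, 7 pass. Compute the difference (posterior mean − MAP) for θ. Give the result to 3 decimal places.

-0.100

Posterior: Beta(2+7, 1+0) = Beta(9, 1).
Since β = 1 ≤ 1 and α > 1, the Beta density is monotone increasing on [0,1]; the mode is at 1.
Mean = 9/(9+1) = 0.900.
Difference = 0.900 − 1.000 = -0.100.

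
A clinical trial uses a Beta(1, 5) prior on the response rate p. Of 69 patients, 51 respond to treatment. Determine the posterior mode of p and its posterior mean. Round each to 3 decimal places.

Posterior: Beta(1+51, 5+18) = Beta(52, 23).
Mode = (52−1)/(52+23−2) = 51/73 = 0.699.
Mean = 52/(52+23) = 52/75 = 0.693.

MAP: 0.699. Posterior mean: 0.693.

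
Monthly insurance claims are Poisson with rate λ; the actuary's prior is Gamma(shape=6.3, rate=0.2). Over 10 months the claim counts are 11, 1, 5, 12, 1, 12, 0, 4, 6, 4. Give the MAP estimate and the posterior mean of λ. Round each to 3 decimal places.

Σ counts = 56. Posterior: Gamma(shape = 6.3+56 = 62.3, rate = 0.2+10 = 10.2).
Mode = (α−1)/β = 61.3/10.2 = 6.010.
Mean = α/β = 62.3/10.2 = 6.108.
Mean > mode: the posterior has a right tail.

λ_MAP = 6.010, E[λ|data] = 6.108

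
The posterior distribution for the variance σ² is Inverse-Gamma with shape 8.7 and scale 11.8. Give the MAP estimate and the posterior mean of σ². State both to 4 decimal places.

Mode = β/(α+1) = 11.8/9.7 = 1.2165.
Mean = β/(α−1) = 11.8/7.7 = 1.5325.
Right-skewed posterior ⇒ mode < mean.

MAP = 1.2165; posterior mean = 1.5325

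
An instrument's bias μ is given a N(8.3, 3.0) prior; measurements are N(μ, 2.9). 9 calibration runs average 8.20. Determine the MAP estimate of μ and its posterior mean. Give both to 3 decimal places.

MAP = 8.210, posterior mean = 8.210

Posterior for μ is Normal. Precision-weighted mean: (1/3.0·8.3 + 9/2.9·8.20) / (1/3.0 + 9/2.9) = 8.210.
A Normal posterior is symmetric, so mode = mean.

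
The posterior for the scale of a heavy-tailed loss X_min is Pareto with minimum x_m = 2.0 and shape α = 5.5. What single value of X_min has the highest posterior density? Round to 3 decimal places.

2.000

The Pareto density is strictly decreasing on [x_m, ∞), so the mode is x_m = 2.000.
Mean = α·x_m/(α−1) = 5.5·2.0/4.5 = 2.444.
This is the posterior mode — the MAP estimate.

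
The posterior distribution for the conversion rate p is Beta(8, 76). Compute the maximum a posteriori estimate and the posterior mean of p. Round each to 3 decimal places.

Mode = (8−1)/(8+76−2) = 7/82 = 0.085.
Mean = 8/(8+76) = 8/84 = 0.095.

maximum a posteriori estimate = 0.085, posterior mean = 0.095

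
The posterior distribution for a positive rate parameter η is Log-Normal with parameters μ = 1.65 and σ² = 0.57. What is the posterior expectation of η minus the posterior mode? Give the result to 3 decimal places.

Mode = exp(μ − σ²) = exp(1.08) = 2.945.
Mean = exp(μ + σ²/2) = exp(1.935) = 6.924.
Difference = 6.924 − 2.945 = 3.979.

3.979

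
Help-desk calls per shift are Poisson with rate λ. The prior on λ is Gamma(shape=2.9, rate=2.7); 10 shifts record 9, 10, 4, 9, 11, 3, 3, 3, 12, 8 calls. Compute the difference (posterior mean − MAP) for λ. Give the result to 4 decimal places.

Σ counts = 72. Posterior: Gamma(shape = 2.9+72 = 74.9, rate = 2.7+10 = 12.7).
Mode = (α−1)/β = 73.9/12.7 = 5.8189.
Mean = α/β = 74.9/12.7 = 5.8976.
Difference = 5.8976 − 5.8189 = 0.0787.
The posterior is right-skewed, so the mean exceeds the mode.

0.0787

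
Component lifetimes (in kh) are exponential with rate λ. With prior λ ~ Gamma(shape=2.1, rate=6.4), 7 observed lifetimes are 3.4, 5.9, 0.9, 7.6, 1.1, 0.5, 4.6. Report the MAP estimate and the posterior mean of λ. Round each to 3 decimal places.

Σ times = 24.0. Posterior: Gamma(shape = 2.1+7 = 9.1, rate = 6.4+24.0 = 30.4).
Mode = (α−1)/β = 8.1/30.4 = 0.266.
Mean = α/β = 9.1/30.4 = 0.299.

MAP = 0.266, posterior mean = 0.299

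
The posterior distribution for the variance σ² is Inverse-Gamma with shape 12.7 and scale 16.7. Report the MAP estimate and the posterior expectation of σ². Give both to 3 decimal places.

Mode = β/(α+1) = 16.7/13.7 = 1.219.
Mean = β/(α−1) = 16.7/11.7 = 1.427.
Mean > mode: the posterior has a right tail.

MAP estimate = 1.219, posterior expectation = 1.427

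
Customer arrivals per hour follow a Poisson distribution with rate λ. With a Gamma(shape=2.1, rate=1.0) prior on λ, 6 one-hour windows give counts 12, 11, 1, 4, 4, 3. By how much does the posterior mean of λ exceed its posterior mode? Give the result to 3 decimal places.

Σ counts = 35. Posterior: Gamma(shape = 2.1+35 = 37.1, rate = 1.0+6 = 7.0).
Mode = (α−1)/β = 36.1/7.0 = 5.157.
Mean = α/β = 37.1/7.0 = 5.300.
Difference = 5.300 − 5.157 = 0.143.
The mean is pulled above the mode by the posterior's right skew.

0.143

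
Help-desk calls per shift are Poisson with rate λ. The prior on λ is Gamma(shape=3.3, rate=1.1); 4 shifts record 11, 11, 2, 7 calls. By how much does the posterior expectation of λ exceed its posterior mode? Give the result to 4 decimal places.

Σ counts = 31. Posterior: Gamma(shape = 3.3+31 = 34.3, rate = 1.1+4 = 5.1).
Mode = (α−1)/β = 33.3/5.1 = 6.5294.
Mean = α/β = 34.3/5.1 = 6.7255.
Difference = 6.7255 − 6.5294 = 0.1961.

0.1961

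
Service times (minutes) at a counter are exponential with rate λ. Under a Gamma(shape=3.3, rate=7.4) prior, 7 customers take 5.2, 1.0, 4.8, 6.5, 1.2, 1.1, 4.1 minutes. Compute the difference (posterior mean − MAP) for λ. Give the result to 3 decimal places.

Σ times = 23.9. Posterior: Gamma(shape = 3.3+7 = 10.3, rate = 7.4+23.9 = 31.3).
Mode = (α−1)/β = 9.3/31.3 = 0.297.
Mean = α/β = 10.3/31.3 = 0.329.
Difference = 0.329 − 0.297 = 0.032.
The posterior is right-skewed, so the mean exceeds the mode.

0.032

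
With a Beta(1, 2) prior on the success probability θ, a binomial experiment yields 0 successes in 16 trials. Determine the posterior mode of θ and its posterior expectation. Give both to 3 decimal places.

Posterior: Beta(1+0, 2+16) = Beta(1, 18).
Since α = 1 ≤ 1 and β > 1, the Beta density is monotone decreasing on [0,1]; the mode is at 0.
Mean = 1/(1+18) = 0.053.

θ_MAP = 0.000, E[θ|data] = 0.053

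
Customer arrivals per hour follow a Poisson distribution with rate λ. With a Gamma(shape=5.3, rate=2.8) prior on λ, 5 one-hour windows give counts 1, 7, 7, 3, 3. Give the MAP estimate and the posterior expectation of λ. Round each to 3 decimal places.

Σ counts = 21. Posterior: Gamma(shape = 5.3+21 = 26.3, rate = 2.8+5 = 7.8).
Mode = (α−1)/β = 25.3/7.8 = 3.244.
Mean = α/β = 26.3/7.8 = 3.372.
The posterior is right-skewed, so the mean exceeds the mode.

MAP = 3.244, posterior mean = 3.372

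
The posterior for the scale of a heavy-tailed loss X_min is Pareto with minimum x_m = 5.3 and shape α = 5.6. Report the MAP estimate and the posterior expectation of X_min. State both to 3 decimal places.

The Pareto density is strictly decreasing on [x_m, ∞), so the mode is x_m = 5.300.
Mean = α·x_m/(α−1) = 5.6·5.3/4.6 = 6.452.
Mean > mode: the posterior has a right tail.

MAP = 5.300, posterior mean = 6.452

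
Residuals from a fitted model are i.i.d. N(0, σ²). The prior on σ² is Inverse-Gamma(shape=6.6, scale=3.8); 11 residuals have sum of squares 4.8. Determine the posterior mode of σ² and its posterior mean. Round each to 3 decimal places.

posterior mode = 0.473, posterior mean = 0.559

Posterior: Inverse-Gamma(shape = 6.6+11/2 = 12.1, scale = 3.8+4.8/2 = 6.2).
Mode = β/(α+1) = 6.2/13.1 = 0.473.
Mean = β/(α−1) = 6.2/11.1 = 0.559.
The mean is pulled above the mode by the posterior's right skew.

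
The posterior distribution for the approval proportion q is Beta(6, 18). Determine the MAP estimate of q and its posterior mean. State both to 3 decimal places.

Mode = (6−1)/(6+18−2) = 5/22 = 0.227.
Mean = 6/(6+18) = 6/24 = 0.250.
Mean > mode: the posterior has a right tail.

MAP estimate = 0.227, posterior mean = 0.250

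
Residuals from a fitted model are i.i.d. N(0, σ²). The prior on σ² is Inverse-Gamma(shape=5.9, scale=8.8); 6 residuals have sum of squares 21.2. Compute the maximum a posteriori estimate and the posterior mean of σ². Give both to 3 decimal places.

MAP = 1.960; posterior mean = 2.456

Posterior: Inverse-Gamma(shape = 5.9+6/2 = 8.9, scale = 8.8+21.2/2 = 19.4).
Mode = β/(α+1) = 19.4/9.9 = 1.960.
Mean = β/(α−1) = 19.4/7.9 = 2.456.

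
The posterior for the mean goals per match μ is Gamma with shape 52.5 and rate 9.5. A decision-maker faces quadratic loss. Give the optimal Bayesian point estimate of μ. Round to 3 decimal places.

5.526

Mode = (α−1)/β = 51.5/9.5 = 5.421.
Mean = α/β = 52.5/9.5 = 5.526.
Quadratic loss ⇒ the optimal estimator is the posterior mean.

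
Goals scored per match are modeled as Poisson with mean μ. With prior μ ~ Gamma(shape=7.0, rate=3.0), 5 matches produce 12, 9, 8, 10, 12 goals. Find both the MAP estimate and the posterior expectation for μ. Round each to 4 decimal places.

MAP: 7.1250. Posterior mean: 7.2500.

Σ counts = 51. Posterior: Gamma(shape = 7.0+51 = 58.0, rate = 3.0+5 = 8.0).
Mode = (α−1)/β = 57.0/8.0 = 7.1250.
Mean = α/β = 58.0/8.0 = 7.2500.
Mean > mode: the posterior has a right tail.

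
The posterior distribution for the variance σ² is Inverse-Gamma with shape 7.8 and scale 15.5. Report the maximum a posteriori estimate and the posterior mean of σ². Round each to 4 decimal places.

Mode = β/(α+1) = 15.5/8.8 = 1.7614.
Mean = β/(α−1) = 15.5/6.8 = 2.2794.
The posterior is right-skewed, so the mean exceeds the mode.

σ²_MAP = 1.7614, E[σ²|data] = 2.2794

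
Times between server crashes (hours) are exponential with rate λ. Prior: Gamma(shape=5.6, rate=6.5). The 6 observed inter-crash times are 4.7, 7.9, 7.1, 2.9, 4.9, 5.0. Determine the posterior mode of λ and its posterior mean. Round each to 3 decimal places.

λ_MAP = 0.272, E[λ|data] = 0.297

Σ times = 32.5. Posterior: Gamma(shape = 5.6+6 = 11.6, rate = 6.5+32.5 = 39.0).
Mode = (α−1)/β = 10.6/39.0 = 0.272.
Mean = α/β = 11.6/39.0 = 0.297.
Right-skewed posterior ⇒ mode < mean.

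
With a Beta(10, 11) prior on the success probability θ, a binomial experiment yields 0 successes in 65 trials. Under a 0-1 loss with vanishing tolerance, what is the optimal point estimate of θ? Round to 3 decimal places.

0.107

Posterior: Beta(10+0, 11+65) = Beta(10, 76).
Mode = (10−1)/(10+76−2) = 9/84 = 0.107.
Mean = 10/(10+76) = 10/86 = 0.116.
This is the posterior mode — the MAP estimate.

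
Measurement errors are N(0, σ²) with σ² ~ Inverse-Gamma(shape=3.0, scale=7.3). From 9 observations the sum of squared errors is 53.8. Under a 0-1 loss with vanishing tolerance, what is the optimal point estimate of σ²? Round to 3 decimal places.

Posterior: Inverse-Gamma(shape = 3.0+9/2 = 7.5, scale = 7.3+53.8/2 = 34.2).
Mode = β/(α+1) = 34.2/8.5 = 4.024.
Mean = β/(α−1) = 34.2/6.5 = 5.262.
This is the posterior mode — the MAP estimate.

4.024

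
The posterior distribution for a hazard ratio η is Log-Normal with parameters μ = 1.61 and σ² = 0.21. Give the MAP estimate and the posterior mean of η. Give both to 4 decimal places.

η_MAP = 4.0552, E[η|data] = 5.5567

Mode = exp(μ − σ²) = exp(1.40) = 4.0552.
Mean = exp(μ + σ²/2) = exp(1.715) = 5.5567.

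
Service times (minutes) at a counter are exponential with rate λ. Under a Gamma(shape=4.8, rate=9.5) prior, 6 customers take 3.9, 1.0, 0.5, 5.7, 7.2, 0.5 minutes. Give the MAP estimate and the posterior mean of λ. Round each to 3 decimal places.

λ_MAP = 0.346, E[λ|data] = 0.382

Σ times = 18.8. Posterior: Gamma(shape = 4.8+6 = 10.8, rate = 9.5+18.8 = 28.3).
Mode = (α−1)/β = 9.8/28.3 = 0.346.
Mean = α/β = 10.8/28.3 = 0.382.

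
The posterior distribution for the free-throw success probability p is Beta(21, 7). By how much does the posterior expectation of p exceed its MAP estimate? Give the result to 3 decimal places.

-0.019

Mode = (21−1)/(21+7−2) = 20/26 = 0.769.
Mean = 21/(21+7) = 21/28 = 0.750.
Difference = 0.750 − 0.769 = -0.019.
The posterior is left-skewed, so the mode exceeds the mean.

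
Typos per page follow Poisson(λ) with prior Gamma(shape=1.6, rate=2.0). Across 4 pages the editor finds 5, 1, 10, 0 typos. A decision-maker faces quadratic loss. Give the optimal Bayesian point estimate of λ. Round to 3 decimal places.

2.933

Σ counts = 16. Posterior: Gamma(shape = 1.6+16 = 17.6, rate = 2.0+4 = 6.0).
Mode = (α−1)/β = 16.6/6.0 = 2.767.
Mean = α/β = 17.6/6.0 = 2.933.
Quadratic loss ⇒ the optimal estimator is the posterior mean.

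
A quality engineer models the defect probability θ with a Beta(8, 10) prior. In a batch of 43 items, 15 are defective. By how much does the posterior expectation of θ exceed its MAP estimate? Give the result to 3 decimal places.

Posterior: Beta(8+15, 10+28) = Beta(23, 38).
Mode = (23−1)/(23+38−2) = 22/59 = 0.373.
Mean = 23/(23+38) = 23/61 = 0.377.
Difference = 0.377 − 0.373 = 0.004.
The posterior is right-skewed, so the mean exceeds the mode.

0.004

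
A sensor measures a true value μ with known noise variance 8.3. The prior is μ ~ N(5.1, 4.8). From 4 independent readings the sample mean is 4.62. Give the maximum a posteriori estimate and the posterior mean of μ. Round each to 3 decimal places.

Posterior for μ is Normal. Precision-weighted mean: (1/4.8·5.1 + 4/8.3·4.62) / (1/4.8 + 4/8.3) = 4.765.
A Normal posterior is symmetric, so mode = mean.

maximum a posteriori estimate = 4.765, posterior mean = 4.765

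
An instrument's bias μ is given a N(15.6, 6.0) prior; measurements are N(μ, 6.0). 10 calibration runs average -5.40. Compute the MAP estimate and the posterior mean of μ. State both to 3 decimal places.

Posterior for μ is Normal. Precision-weighted mean: (1/6.0·15.6 + 10/6.0·-5.40) / (1/6.0 + 10/6.0) = -3.491.
A Normal posterior is symmetric, so mode = mean.

MAP = -3.491, posterior mean = -3.491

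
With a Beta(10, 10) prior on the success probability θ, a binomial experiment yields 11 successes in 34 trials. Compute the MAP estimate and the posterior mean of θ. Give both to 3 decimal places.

MAP = 0.385, posterior mean = 0.389

Posterior: Beta(10+11, 10+23) = Beta(21, 33).
Mode = (21−1)/(21+33−2) = 20/52 = 0.385.
Mean = 21/(21+33) = 21/54 = 0.389.
Mean > mode: the posterior has a right tail.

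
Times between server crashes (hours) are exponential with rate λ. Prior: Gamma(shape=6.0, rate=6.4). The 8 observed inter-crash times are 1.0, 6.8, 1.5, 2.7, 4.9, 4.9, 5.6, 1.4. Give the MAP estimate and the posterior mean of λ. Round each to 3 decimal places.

Σ times = 28.8. Posterior: Gamma(shape = 6.0+8 = 14.0, rate = 6.4+28.8 = 35.2).
Mode = (α−1)/β = 13.0/35.2 = 0.369.
Mean = α/β = 14.0/35.2 = 0.398.

MAP: 0.369. Posterior mean: 0.398.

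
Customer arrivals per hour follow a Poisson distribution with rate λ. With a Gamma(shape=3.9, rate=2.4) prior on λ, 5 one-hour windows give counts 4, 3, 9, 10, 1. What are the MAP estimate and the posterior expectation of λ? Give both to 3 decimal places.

MAP = 4.041; posterior mean = 4.176

Σ counts = 27. Posterior: Gamma(shape = 3.9+27 = 30.9, rate = 2.4+5 = 7.4).
Mode = (α−1)/β = 29.9/7.4 = 4.041.
Mean = α/β = 30.9/7.4 = 4.176.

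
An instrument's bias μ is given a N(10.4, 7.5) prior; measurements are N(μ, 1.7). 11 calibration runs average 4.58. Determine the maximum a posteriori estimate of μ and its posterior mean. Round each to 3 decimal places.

Posterior for μ is Normal. Precision-weighted mean: (1/7.5·10.4 + 11/1.7·4.58) / (1/7.5 + 11/1.7) = 4.698.
A Normal posterior is symmetric, so mode = mean.

μ_MAP = 4.698, E[μ|data] = 4.698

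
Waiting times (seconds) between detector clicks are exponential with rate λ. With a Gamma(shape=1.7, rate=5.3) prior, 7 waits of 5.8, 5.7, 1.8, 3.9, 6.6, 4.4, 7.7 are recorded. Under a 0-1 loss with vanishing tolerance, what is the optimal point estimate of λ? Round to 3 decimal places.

Σ times = 35.9. Posterior: Gamma(shape = 1.7+7 = 8.7, rate = 5.3+35.9 = 41.2).
Mode = (α−1)/β = 7.7/41.2 = 0.187.
Mean = α/β = 8.7/41.2 = 0.211.
This is the posterior mode — the MAP estimate.

0.187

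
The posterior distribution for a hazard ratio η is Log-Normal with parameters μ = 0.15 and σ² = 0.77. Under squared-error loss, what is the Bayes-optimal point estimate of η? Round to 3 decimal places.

1.707

Mode = exp(μ − σ²) = exp(-0.62) = 0.538.
Mean = exp(μ + σ²/2) = exp(0.535) = 1.707.
Squared-error loss ⇒ the optimal estimator is the posterior mean.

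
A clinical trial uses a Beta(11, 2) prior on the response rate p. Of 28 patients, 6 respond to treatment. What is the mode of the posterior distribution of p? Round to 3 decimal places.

Posterior: Beta(11+6, 2+22) = Beta(17, 24).
Mode = (17−1)/(17+24−2) = 16/39 = 0.410.
Mean = 17/(17+24) = 17/41 = 0.415.
This is the posterior mode — the MAP estimate.

0.410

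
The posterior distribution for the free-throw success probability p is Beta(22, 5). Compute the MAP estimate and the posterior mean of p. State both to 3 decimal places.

MAP = 0.840; posterior mean = 0.815

Mode = (22−1)/(22+5−2) = 21/25 = 0.840.
Mean = 22/(22+5) = 22/27 = 0.815.
The posterior is left-skewed, so the mode exceeds the mean.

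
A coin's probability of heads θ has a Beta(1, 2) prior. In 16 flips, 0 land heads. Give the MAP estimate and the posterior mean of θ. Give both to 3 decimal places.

MAP: 0.000. Posterior mean: 0.053.

Posterior: Beta(1+0, 2+16) = Beta(1, 18).
Since α = 1 ≤ 1 and β > 1, the Beta density is monotone decreasing on [0,1]; the mode is at 0.
Mean = 1/(1+18) = 0.053.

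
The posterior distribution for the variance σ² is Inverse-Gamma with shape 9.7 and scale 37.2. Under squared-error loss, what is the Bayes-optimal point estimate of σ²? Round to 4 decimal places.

4.2759

Mode = β/(α+1) = 37.2/10.7 = 3.4766.
Mean = β/(α−1) = 37.2/8.7 = 4.2759.
Squared-error loss ⇒ the optimal estimator is the posterior mean.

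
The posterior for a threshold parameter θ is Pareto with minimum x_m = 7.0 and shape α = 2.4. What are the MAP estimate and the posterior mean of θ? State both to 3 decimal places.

θ_MAP = 7.000, E[θ|data] = 12.000

The Pareto density is strictly decreasing on [x_m, ∞), so the mode is x_m = 7.000.
Mean = α·x_m/(α−1) = 2.4·7.0/1.4 = 12.000.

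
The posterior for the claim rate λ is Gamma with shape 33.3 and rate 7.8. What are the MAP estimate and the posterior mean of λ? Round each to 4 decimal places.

MAP estimate = 4.1410, posterior mean = 4.2692

Mode = (α−1)/β = 32.3/7.8 = 4.1410.
Mean = α/β = 33.3/7.8 = 4.2692.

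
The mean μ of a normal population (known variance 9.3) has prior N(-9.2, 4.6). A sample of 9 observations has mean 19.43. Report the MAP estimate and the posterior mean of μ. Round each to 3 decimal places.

Posterior for μ is Normal. Precision-weighted mean: (1/4.6·-9.2 + 9/9.3·19.43) / (1/4.6 + 9/9.3) = 14.178.
A Normal posterior is symmetric, so mode = mean.

MAP = 14.178, posterior mean = 14.178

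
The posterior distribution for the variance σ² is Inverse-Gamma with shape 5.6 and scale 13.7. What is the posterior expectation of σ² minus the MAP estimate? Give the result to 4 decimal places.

0.9025

Mode = β/(α+1) = 13.7/6.6 = 2.0758.
Mean = β/(α−1) = 13.7/4.6 = 2.9783.
Difference = 2.9783 − 2.0758 = 0.9025.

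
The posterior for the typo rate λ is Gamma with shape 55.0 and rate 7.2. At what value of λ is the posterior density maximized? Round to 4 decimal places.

7.5000

Mode = (α−1)/β = 54.0/7.2 = 7.5000.
Mean = α/β = 55.0/7.2 = 7.6389.
This is the posterior mode — the MAP estimate.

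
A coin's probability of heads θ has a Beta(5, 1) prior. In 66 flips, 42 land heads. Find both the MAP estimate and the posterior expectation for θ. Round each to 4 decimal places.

Posterior: Beta(5+42, 1+24) = Beta(47, 25).
Mode = (47−1)/(47+25−2) = 46/70 = 0.6571.
Mean = 47/(47+25) = 47/72 = 0.6528.

θ_MAP = 0.6571, E[θ|data] = 0.6528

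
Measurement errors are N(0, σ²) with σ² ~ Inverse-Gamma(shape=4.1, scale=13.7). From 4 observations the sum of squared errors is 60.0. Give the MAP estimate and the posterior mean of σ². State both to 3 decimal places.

MAP estimate = 6.155, posterior mean = 8.569

Posterior: Inverse-Gamma(shape = 4.1+4/2 = 6.1, scale = 13.7+60.0/2 = 43.7).
Mode = β/(α+1) = 43.7/7.1 = 6.155.
Mean = β/(α−1) = 43.7/5.1 = 8.569.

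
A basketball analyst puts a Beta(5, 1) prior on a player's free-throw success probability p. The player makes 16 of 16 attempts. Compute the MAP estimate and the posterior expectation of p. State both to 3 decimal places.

Posterior: Beta(5+16, 1+0) = Beta(21, 1).
Since β = 1 ≤ 1 and α > 1, the Beta density is monotone increasing on [0,1]; the mode is at 1.
Mean = 21/(21+1) = 0.955.
Left-skewed posterior ⇒ mean < mode.

MAP estimate = 1.000, posterior expectation = 0.955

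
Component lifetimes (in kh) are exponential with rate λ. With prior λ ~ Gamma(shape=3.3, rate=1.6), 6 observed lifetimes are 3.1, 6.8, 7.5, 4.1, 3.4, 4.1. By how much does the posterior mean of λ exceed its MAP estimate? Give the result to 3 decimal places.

0.033

Σ times = 29.0. Posterior: Gamma(shape = 3.3+6 = 9.3, rate = 1.6+29.0 = 30.6).
Mode = (α−1)/β = 8.3/30.6 = 0.271.
Mean = α/β = 9.3/30.6 = 0.304.
Difference = 0.304 − 0.271 = 0.033.
Mean > mode: the posterior has a right tail.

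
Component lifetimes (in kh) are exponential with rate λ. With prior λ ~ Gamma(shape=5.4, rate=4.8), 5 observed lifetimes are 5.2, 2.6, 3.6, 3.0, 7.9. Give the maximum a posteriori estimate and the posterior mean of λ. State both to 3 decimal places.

maximum a posteriori estimate = 0.347, posterior mean = 0.384

Σ times = 22.3. Posterior: Gamma(shape = 5.4+5 = 10.4, rate = 4.8+22.3 = 27.1).
Mode = (α−1)/β = 9.4/27.1 = 0.347.
Mean = α/β = 10.4/27.1 = 0.384.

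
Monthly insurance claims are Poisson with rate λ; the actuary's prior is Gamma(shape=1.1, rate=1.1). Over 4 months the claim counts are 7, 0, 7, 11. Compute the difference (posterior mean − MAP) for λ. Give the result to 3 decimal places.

Σ counts = 25. Posterior: Gamma(shape = 1.1+25 = 26.1, rate = 1.1+4 = 5.1).
Mode = (α−1)/β = 25.1/5.1 = 4.922.
Mean = α/β = 26.1/5.1 = 5.118.
Difference = 5.118 − 4.922 = 0.196.
The posterior is right-skewed, so the mean exceeds the mode.

0.196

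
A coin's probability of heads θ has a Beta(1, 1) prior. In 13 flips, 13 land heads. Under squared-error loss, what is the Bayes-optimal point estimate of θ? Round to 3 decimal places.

0.933

Posterior: Beta(1+13, 1+0) = Beta(14, 1).
Since β = 1 ≤ 1 and α > 1, the Beta density is monotone increasing on [0,1]; the mode is at 1.
Mean = 14/(14+1) = 0.933.
Squared-error loss ⇒ the optimal estimator is the posterior mean.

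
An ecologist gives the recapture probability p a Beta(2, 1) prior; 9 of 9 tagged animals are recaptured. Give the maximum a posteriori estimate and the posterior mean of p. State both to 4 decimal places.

Posterior: Beta(2+9, 1+0) = Beta(11, 1).
Since β = 1 ≤ 1 and α > 1, the Beta density is monotone increasing on [0,1]; the mode is at 1.
Mean = 11/(11+1) = 0.9167.
The mean is pulled below the mode by the posterior's left skew.

MAP = 1.0000; posterior mean = 0.9167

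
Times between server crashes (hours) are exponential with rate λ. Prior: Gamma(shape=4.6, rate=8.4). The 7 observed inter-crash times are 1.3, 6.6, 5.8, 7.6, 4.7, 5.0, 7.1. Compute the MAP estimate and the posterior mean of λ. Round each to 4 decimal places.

MAP = 0.2280; posterior mean = 0.2495

Σ times = 38.1. Posterior: Gamma(shape = 4.6+7 = 11.6, rate = 8.4+38.1 = 46.5).
Mode = (α−1)/β = 10.6/46.5 = 0.2280.
Mean = α/β = 11.6/46.5 = 0.2495.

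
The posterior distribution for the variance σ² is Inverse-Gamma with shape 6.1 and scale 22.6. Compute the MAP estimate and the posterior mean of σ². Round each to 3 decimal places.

MAP estimate = 3.183, posterior mean = 4.431

Mode = β/(α+1) = 22.6/7.1 = 3.183.
Mean = β/(α−1) = 22.6/5.1 = 4.431.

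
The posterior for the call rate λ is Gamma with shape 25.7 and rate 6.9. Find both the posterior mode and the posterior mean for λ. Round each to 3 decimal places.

posterior mode = 3.580, posterior mean = 3.725

Mode = (α−1)/β = 24.7/6.9 = 3.580.
Mean = α/β = 25.7/6.9 = 3.725.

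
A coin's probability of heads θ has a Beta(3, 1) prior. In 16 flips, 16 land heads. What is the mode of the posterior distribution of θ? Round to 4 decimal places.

1.0000

Posterior: Beta(3+16, 1+0) = Beta(19, 1).
Since β = 1 ≤ 1 and α > 1, the Beta density is monotone increasing on [0,1]; the mode is at 1.
Mean = 19/(19+1) = 0.9500.
This is the posterior mode — the MAP estimate.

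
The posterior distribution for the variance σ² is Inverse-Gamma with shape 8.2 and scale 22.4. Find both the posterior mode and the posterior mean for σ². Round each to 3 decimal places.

posterior mode = 2.435, posterior mean = 3.111

Mode = β/(α+1) = 22.4/9.2 = 2.435.
Mean = β/(α−1) = 22.4/7.2 = 3.111.
The posterior is right-skewed, so the mean exceeds the mode.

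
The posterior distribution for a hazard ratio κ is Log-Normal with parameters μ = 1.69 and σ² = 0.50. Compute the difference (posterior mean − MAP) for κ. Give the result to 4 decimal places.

3.6717

Mode = exp(μ − σ²) = exp(1.19) = 3.2871.
Mean = exp(μ + σ²/2) = exp(1.940) = 6.9588.
Difference = 6.9588 − 3.2871 = 3.6717.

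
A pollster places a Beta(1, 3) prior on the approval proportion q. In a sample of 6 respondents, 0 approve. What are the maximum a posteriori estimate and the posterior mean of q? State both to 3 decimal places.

MAP = 0.000, posterior mean = 0.100

Posterior: Beta(1+0, 3+6) = Beta(1, 9).
Since α = 1 ≤ 1 and β > 1, the Beta density is monotone decreasing on [0,1]; the mode is at 0.
Mean = 1/(1+9) = 0.100.
The posterior is right-skewed, so the mean exceeds the mode.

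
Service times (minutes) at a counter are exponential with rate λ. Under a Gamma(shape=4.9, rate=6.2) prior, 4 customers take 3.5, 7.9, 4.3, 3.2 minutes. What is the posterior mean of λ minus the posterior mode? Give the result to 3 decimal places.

0.040

Σ times = 18.9. Posterior: Gamma(shape = 4.9+4 = 8.9, rate = 6.2+18.9 = 25.1).
Mode = (α−1)/β = 7.9/25.1 = 0.315.
Mean = α/β = 8.9/25.1 = 0.355.
Difference = 0.355 − 0.315 = 0.040.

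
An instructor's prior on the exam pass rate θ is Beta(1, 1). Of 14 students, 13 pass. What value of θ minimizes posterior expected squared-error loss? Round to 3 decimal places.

Posterior: Beta(1+13, 1+1) = Beta(14, 2).
Mode = (14−1)/(14+2−2) = 13/14 = 0.929.
With a flat prior the MAP equals the MLE, 13/14.
Mean = 14/(14+2) = 14/16 = 0.875.
Squared-error loss ⇒ the optimal estimator is the posterior mean.

0.875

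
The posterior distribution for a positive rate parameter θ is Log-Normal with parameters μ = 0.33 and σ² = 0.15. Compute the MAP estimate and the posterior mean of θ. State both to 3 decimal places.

Mode = exp(μ − σ²) = exp(0.18) = 1.197.
Mean = exp(μ + σ²/2) = exp(0.405) = 1.499.
The posterior is right-skewed, so the mean exceeds the mode.

MAP: 1.197. Posterior mean: 1.499.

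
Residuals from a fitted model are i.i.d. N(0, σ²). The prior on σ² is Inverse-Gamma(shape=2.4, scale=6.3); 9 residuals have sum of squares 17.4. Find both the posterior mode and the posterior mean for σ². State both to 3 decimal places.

Posterior: Inverse-Gamma(shape = 2.4+9/2 = 6.9, scale = 6.3+17.4/2 = 15.0).
Mode = β/(α+1) = 15.0/7.9 = 1.899.
Mean = β/(α−1) = 15.0/5.9 = 2.542.
The posterior is right-skewed, so the mean exceeds the mode.

posterior mode = 1.899, posterior mean = 2.542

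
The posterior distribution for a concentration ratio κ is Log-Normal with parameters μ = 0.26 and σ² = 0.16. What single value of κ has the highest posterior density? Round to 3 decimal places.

Mode = exp(μ − σ²) = exp(0.10) = 1.105.
Mean = exp(μ + σ²/2) = exp(0.340) = 1.405.
This is the posterior mode — the MAP estimate.

1.105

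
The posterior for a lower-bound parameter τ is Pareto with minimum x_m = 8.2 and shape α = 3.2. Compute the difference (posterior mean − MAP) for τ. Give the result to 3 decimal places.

3.727

The Pareto density is strictly decreasing on [x_m, ∞), so the mode is x_m = 8.200.
Mean = α·x_m/(α−1) = 3.2·8.2/2.2 = 11.927.
Difference = 11.927 − 8.200 = 3.727.
The mean is pulled above the mode by the posterior's right skew.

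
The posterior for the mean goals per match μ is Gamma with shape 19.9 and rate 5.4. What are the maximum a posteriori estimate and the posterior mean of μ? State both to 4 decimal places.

Mode = (α−1)/β = 18.9/5.4 = 3.5000.
Mean = α/β = 19.9/5.4 = 3.6852.

MAP = 3.5000; posterior mean = 3.6852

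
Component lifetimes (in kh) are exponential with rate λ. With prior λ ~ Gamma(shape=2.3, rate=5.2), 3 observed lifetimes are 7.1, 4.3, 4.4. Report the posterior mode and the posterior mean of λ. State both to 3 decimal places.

Σ times = 15.8. Posterior: Gamma(shape = 2.3+3 = 5.3, rate = 5.2+15.8 = 21.0).
Mode = (α−1)/β = 4.3/21.0 = 0.205.
Mean = α/β = 5.3/21.0 = 0.252.

MAP = 0.205; posterior mean = 0.252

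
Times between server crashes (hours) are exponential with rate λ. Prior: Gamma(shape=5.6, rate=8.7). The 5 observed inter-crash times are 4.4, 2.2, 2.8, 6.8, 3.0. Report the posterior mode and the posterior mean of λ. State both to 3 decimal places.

λ_MAP = 0.344, E[λ|data] = 0.380

Σ times = 19.2. Posterior: Gamma(shape = 5.6+5 = 10.6, rate = 8.7+19.2 = 27.9).
Mode = (α−1)/β = 9.6/27.9 = 0.344.
Mean = α/β = 10.6/27.9 = 0.380.
The posterior is right-skewed, so the mean exceeds the mode.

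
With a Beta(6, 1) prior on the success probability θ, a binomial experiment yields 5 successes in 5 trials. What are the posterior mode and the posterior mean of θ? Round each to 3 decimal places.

Posterior: Beta(6+5, 1+0) = Beta(11, 1).
Since β = 1 ≤ 1 and α > 1, the Beta density is monotone increasing on [0,1]; the mode is at 1.
Mean = 11/(11+1) = 0.917.

MAP = 1.000, posterior mean = 0.917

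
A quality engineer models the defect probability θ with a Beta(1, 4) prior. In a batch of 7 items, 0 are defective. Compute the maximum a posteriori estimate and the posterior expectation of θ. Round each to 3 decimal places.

Posterior: Beta(1+0, 4+7) = Beta(1, 11).
Since α = 1 ≤ 1 and β > 1, the Beta density is monotone decreasing on [0,1]; the mode is at 0.
Mean = 1/(1+11) = 0.083.

MAP = 0.000; posterior mean = 0.083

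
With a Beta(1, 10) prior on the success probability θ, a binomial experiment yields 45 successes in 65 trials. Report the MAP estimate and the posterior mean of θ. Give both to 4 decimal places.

θ_MAP = 0.6081, E[θ|data] = 0.6053

Posterior: Beta(1+45, 10+20) = Beta(46, 30).
Mode = (46−1)/(46+30−2) = 45/74 = 0.6081.
Mean = 46/(46+30) = 46/76 = 0.6053.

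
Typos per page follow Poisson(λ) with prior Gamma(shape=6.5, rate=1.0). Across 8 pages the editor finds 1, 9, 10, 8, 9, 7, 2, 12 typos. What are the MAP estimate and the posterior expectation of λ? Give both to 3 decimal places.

Σ counts = 58. Posterior: Gamma(shape = 6.5+58 = 64.5, rate = 1.0+8 = 9.0).
Mode = (α−1)/β = 63.5/9.0 = 7.056.
Mean = α/β = 64.5/9.0 = 7.167.

MAP estimate = 7.056, posterior expectation = 7.167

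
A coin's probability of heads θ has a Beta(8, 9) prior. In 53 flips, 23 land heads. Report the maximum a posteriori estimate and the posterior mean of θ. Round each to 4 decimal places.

Posterior: Beta(8+23, 9+30) = Beta(31, 39).
Mode = (31−1)/(31+39−2) = 30/68 = 0.4412.
Mean = 31/(31+39) = 31/70 = 0.4429.

maximum a posteriori estimate = 0.4412, posterior mean = 0.4429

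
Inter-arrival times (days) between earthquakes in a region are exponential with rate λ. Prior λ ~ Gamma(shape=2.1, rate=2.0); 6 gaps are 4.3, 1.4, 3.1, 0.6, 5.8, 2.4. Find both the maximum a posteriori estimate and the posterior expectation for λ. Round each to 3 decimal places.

Σ times = 17.6. Posterior: Gamma(shape = 2.1+6 = 8.1, rate = 2.0+17.6 = 19.6).
Mode = (α−1)/β = 7.1/19.6 = 0.362.
Mean = α/β = 8.1/19.6 = 0.413.

λ_MAP = 0.362, E[λ|data] = 0.413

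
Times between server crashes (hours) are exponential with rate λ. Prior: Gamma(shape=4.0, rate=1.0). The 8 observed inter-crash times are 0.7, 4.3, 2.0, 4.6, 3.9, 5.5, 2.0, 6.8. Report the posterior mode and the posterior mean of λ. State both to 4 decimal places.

Σ times = 29.8. Posterior: Gamma(shape = 4.0+8 = 12.0, rate = 1.0+29.8 = 30.8).
Mode = (α−1)/β = 11.0/30.8 = 0.3571.
Mean = α/β = 12.0/30.8 = 0.3896.

MAP = 0.3571; posterior mean = 0.3896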